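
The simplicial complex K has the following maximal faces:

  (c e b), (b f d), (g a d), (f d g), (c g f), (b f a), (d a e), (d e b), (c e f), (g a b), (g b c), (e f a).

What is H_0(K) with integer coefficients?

Fix the vertex order a < b < c < d < e < f < g and write every simplex with vertices in increasing order. Then dim K = 2 and the simplices of K are:

  0-simplices (7): a, b, c, d, e, f, g
  1-simplices (18): ab, ad, ae, af, ag, bc, bd, be, bf, bg, ce, cf, cg, de, df, dg, ef, fg
  2-simplices (12): abf, abg, ade, adg, aef, bce, bcg, bde, bdf, cef, cfg, dfg

so the chain groups are C_0 ≅ Z^7, C_1 ≅ Z^18, C_2 ≅ Z^12.

∂_1: C_1 → C_0 is given by ∂[p,q] = [q] − [p].
This gives a 7×18 integer matrix of rank 6; reducing to Smith normal form yields diagonal entries (1,1,1,1,1,1).

Boundary ∂_2: C_2 → C_1 sends each 2-simplex [p,q,r] to [q,r] − [p,r] + [p,q]. For instance
  ∂dfg = fg − dg + df,
  ∂cfg = fg − cg + cf.
The resulting 18×12 matrix has rank 12, and its Smith normal form has invariant factors (1,1,1,1,1,1,1,1,1,1,1,2).

Reading off H_k = ker ∂_k / im ∂_{k+1}:

  H_0: rank C_0 − rank ∂_1 = 7 − 6 = 1, and the invariant factors of ∂_1 are all 1, so H_0 = Z.

H_0 = Z.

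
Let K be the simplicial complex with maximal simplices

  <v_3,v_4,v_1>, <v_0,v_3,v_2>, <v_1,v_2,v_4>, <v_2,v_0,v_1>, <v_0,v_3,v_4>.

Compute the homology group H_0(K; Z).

H_0 ≅ Z.

Order the vertices as v_0 < v_1 < v_2 < v_3 < v_4. Listing each simplex with vertices in this order, K has dimension 2 with simplices:

  0-simplices (5): [v_0], [v_1], [v_2], [v_3], [v_4]
  1-simplices (10): [v_0,v_1], [v_0,v_2], [v_0,v_3], [v_0,v_4], [v_1,v_2], [v_1,v_3], [v_1,v_4], [v_2,v_3], [v_2,v_4], [v_3,v_4]
  2-simplices (5): [v_0,v_1,v_2], [v_0,v_2,v_3], [v_0,v_3,v_4], [v_1,v_2,v_4], [v_1,v_3,v_4]

Hence C_0 ≅ Z^5, C_1 ≅ Z^10, C_2 ≅ Z^5.

The boundary map ∂_1: C_1 → C_0 sends each edge [p,q] (with p < q) to q − p. For instance
  ∂[v_0,v_1] = [v_1] − [v_0].
The resulting 5×10 matrix has rank 4, and its Smith normal form has invariant factors (1,1,1,1).

∂_2: C_2 → C_1 sends each 2-simplex [p,q,r] to [q,r] − [p,r] + [p,q]. For instance
  ∂[v_0,v_3,v_4] = [v_3,v_4] − [v_0,v_4] + [v_0,v_3],
  ∂[v_1,v_3,v_4] = [v_3,v_4] − [v_1,v_4] + [v_1,v_3].
The resulting 10×5 matrix has rank 5, and its Smith normal form has invariant factors (1,1,1,1,1).

Computing H_k = (kernel of ∂_k) / (image of ∂_{k+1}):

  H_0: rank C_0 − rank ∂_1 = 5 − 4 = 1, and the invariant factors of ∂_1 are all 1, so H_0 ≅ Z.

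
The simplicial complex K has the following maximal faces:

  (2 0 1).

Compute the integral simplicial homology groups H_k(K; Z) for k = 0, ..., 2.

H_0 = Z,  H_1 = 0,  H_2 = 0.

Take the total order 0 < 1 < 2 on the vertex set. Then K (dimension 2) consists of the simplices:

  0-simplices (3): [0], [1], [2]
  1-simplices (3): [0,1], [0,2], [1,2]
  2-simplices (1): [0,1,2]

giving chain groups C_0 ≅ Z^3, C_1 ≅ Z^3, C_2 ≅ Z^1.

Boundary ∂_1: C_1 → C_0 sends each edge [p,q] (with p < q) to q − p. For instance
  ∂[1,2] = [2] − [1].
As a 3×3 matrix over Z this has rank 2, with invariant factors (1,1).

The boundary map ∂_2: C_2 → C_1 sends each 2-simplex [p,q,r] to [q,r] − [p,r] + [p,q]. For instance
  ∂[0,1,2] = [1,2] − [0,2] + [0,1].
The resulting 3×1 matrix has rank 1, and its Smith normal form has invariant factors (1).

Computing H_k = (kernel of ∂_k) / (image of ∂_{k+1}):

  H_0: rank C_0 − rank ∂_1 = 3 − 2 = 1, and the invariant factors of ∂_1 are all 1, so H_0 ≅ Z.
  H_1: rank ker ∂_1 − rank ∂_2 = (3 − 2) − 1 = 0, and the invariant factors of ∂_2 are all 1, so H_1 ≅ 0.
  H_2: rank ker ∂_2 − rank ∂_3 = (1 − 1) − 0 = 0, and there is no ∂_3, so H_2 ≅ 0.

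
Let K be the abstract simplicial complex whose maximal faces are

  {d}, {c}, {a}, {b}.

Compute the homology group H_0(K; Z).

Fix the vertex order a < b < c < d and write every simplex with vertices in increasing order. Then dim K = 0 and the simplices of K are:

  0-simplices (4): a, b, c, d

Hence C_0 ≅ Z^4.

From H_k ≅ ker(∂_k) / im(∂_{k+1}) we obtain:

  H_0: rank C_0 − rank ∂_1 = 4 − 0 = 4, and there is no ∂_1, so H_0 ≅ Z^4.

H_0 ≅ Z^4.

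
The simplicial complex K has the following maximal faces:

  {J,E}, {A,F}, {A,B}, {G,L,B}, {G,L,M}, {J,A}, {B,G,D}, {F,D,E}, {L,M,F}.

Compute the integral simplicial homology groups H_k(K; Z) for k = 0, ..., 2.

Fix the vertex order A < B < D < E < F < G < J < L < M and write every simplex with vertices in increasing order. Then dim K = 2 and the simplices of K are:

  0-simplices (9): A, B, D, E, F, G, J, L, M
  1-simplices (16): AB, AF, AJ, BD, BG, BL, DE, DF, DG, EF, EJ, FL, FM, GL, GM, LM
  2-simplices (5): BDG, BGL, DEF, FLM, GLM

giving chain groups C_0 ≅ Z^9, C_1 ≅ Z^16, C_2 ≅ Z^5.

The boundary map ∂_1: C_1 → C_0 is given by ∂[p,q] = [q] − [p].
This gives a 9×16 integer matrix of rank 8; reducing to Smith normal form yields diagonal entries (1,1,1,1,1,1,1,1).

The boundary map ∂_2: C_2 → C_1 acts by ∂[p,q,r] = [q,r] − [p,r] + [p,q]. For instance
  ∂FLM = LM − FM + FL,
  ∂BGL = GL − BL + BG.
The resulting 16×5 matrix has rank 5, and its Smith normal form has invariant factors (1,1,1,1,1).

Now H_k = ker ∂_k / im ∂_{k+1}, so:

  H_0: rank C_0 − rank ∂_1 = 9 − 8 = 1, and the invariant factors of ∂_1 are all 1, so H_0 = Z.
  H_1: rank ker ∂_1 − rank ∂_2 = (16 − 8) − 5 = 3, and the invariant factors of ∂_2 are all 1, so H_1 = Z^3.
  H_2: rank ker ∂_2 − rank ∂_3 = (5 − 5) − 0 = 0, and there is no ∂_3, so H_2 = 0.

H_0 ≅ Z,  H_1 ≅ Z^3,  H_2 = 0.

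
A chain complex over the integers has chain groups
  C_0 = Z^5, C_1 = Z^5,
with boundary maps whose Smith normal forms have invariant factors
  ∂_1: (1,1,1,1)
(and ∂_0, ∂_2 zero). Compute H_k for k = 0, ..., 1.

H_0: b_0 = 5 − 0 − 4 = 1; torsion from ∂_1 factors > 1: none. So H_0 = Z.
H_1: b_1 = 5 − 4 − 0 = 1; torsion from ∂_2 factors > 1: none. So H_1 = Z.

H_0 = Z,  H_1 = Z.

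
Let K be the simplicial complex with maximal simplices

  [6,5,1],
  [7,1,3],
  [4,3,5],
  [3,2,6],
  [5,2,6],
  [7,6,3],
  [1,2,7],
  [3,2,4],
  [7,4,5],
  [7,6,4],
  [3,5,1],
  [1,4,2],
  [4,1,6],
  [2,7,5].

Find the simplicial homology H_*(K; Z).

H_0 ≅ Z,  H_1 ≅ Z^2,  H_2 ≅ Z.

We work with the vertex ordering 1 < 2 < 3 < 4 < 5 < 6 < 7. The simplices of K, each written with vertices in increasing order, are:

  0-simplices (7): [1], [2], [3], [4], [5], [6], [7]
  1-simplices (21): [1,2], [1,3], [1,4], [1,5], [1,6], [1,7], [2,3], [2,4], [2,5], [2,6], [2,7], [3,4], [3,5], [3,6], [3,7], [4,5], [4,6], [4,7], [5,6], [5,7], [6,7]
  2-simplices (14): [1,2,4], [1,2,7], [1,3,5], [1,3,7], [1,4,6], [1,5,6], [2,3,4], [2,3,6], [2,5,6], [2,5,7], [3,4,5], [3,6,7], [4,5,7], [4,6,7]

so the chain groups are C_0 ≅ Z^7, C_1 ≅ Z^21, C_2 ≅ Z^14.

Boundary ∂_1: C_1 → C_0 maps an edge to its endpoints' difference, ∂[p,q] = q − p.
The 7×21 boundary matrix has rank 6 and Smith normal form diag(1,1,1,1,1,1).

Boundary ∂_2: C_2 → C_1 maps a triangle to the signed sum of its edges. For instance
  ∂[4,6,7] = [6,7] − [4,7] + [4,6],
  ∂[4,5,7] = [5,7] − [4,7] + [4,5].
As a 21×14 matrix over Z this has rank 13, with invariant factors (1,1,1,1,1,1,1,1,1,1,1,1,1).

Computing H_k = (kernel of ∂_k) / (image of ∂_{k+1}):

  H_0: rank C_0 − rank ∂_1 = 7 − 6 = 1, and the invariant factors of ∂_1 are all 1, so H_0 = Z.
  H_1: rank ker ∂_1 − rank ∂_2 = (21 − 6) − 13 = 2, and the invariant factors of ∂_2 are all 1, so H_1 = Z^2.
  H_2: rank ker ∂_2 − rank ∂_3 = (14 − 13) − 0 = 1, and there is no ∂_3, so H_2 = Z.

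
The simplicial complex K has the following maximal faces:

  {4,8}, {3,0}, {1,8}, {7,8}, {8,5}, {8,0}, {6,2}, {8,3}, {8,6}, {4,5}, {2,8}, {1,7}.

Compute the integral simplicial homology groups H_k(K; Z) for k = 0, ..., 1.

H_0 = Z,  H_1 = Z^4.

We work with the vertex ordering 0 < 1 < 2 < 3 < 4 < 5 < 6 < 7 < 8. The simplices of K, each written with vertices in increasing order, are:

  0-simplices (9): [0], [1], [2], [3], [4], [5], [6], [7], [8]
  1-simplices (12): [0,3], [0,8], [1,7], [1,8], [2,6], [2,8], [3,8], [4,5], [4,8], [5,8], [6,8], [7,8]

so the chain groups are C_0 ≅ Z^9, C_1 ≅ Z^12.

The boundary map ∂_1: C_1 → C_0 sends each edge [p,q] (with p < q) to q − p. For instance
  ∂[3,8] = [8] − [3].
As a 9×12 matrix over Z this has rank 8, with invariant factors (1,1,1,1,1,1,1,1).

Now H_k = ker ∂_k / im ∂_{k+1}, so:

  H_0: rank C_0 − rank ∂_1 = 9 − 8 = 1, and the invariant factors of ∂_1 are all 1, so H_0 = Z.
  H_1: rank ker ∂_1 − rank ∂_2 = (12 − 8) − 0 = 4, and there is no ∂_2, so H_1 = Z^4.

As a check, the Euler characteristic is 9 − 12 = -3, which agrees with 1 − 4 = -3.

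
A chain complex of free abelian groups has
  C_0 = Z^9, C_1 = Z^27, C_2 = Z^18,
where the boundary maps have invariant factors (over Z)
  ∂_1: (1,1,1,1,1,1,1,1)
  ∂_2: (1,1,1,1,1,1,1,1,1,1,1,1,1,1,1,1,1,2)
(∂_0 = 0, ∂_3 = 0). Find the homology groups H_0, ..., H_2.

H_0 ≅ Z,  H_1 ≅ Z ⊕ Z/2,  H_2 = 0.

H_0: b_0 = 9 − 0 − 8 = 1; torsion from ∂_1 factors > 1: none. So H_0 ≅ Z.
H_1: b_1 = 27 − 8 − 18 = 1; torsion from ∂_2 factors > 1: [2]. So H_1 ≅ Z ⊕ Z/2.
H_2: b_2 = 18 − 18 − 0 = 0; torsion from ∂_3 factors > 1: none. So H_2 ≅ 0.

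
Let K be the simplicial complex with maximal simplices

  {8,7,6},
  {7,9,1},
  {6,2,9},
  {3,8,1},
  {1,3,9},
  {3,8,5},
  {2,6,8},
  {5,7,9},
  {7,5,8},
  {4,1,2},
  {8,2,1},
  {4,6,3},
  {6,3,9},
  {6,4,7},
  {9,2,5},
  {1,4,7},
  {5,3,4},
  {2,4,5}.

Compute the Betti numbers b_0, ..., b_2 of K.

Take the total order 1 < 2 < 3 < 4 < 5 < 6 < 7 < 8 < 9 on the vertex set. Then K (dimension 2) consists of the simplices:

  0-simplices (9): [1], [2], [3], [4], [5], [6], [7], [8], [9]
  1-simplices (27): (27 of them)
  2-simplices (18): [1,2,4], [1,2,8], [1,3,8], [1,3,9], [1,4,7], [1,7,9], [2,4,5], [2,5,9], [2,6,8], [2,6,9], [3,4,5], [3,4,6], [3,5,8], [3,6,9], [4,6,7], [5,7,8], [5,7,9], [6,7,8]

giving chain groups C_0 ≅ Z^9, C_1 ≅ Z^27, C_2 ≅ Z^18.

∂_1: C_1 → C_0 sends each edge [p,q] (with p < q) to q − p. For instance
  ∂[3,4] = [4] − [3].
As a 9×27 matrix over Z this has rank 8, with invariant factors (1,1,1,1,1,1,1,1).

∂_2: C_2 → C_1 acts by ∂[p,q,r] = [q,r] − [p,r] + [p,q]. For instance
  ∂[1,3,9] = [3,9] − [1,9] + [1,3],
  ∂[6,7,8] = [7,8] − [6,8] + [6,7].
The resulting 27×18 matrix has rank 17, and its Smith normal form has invariant factors (1,1,1,1,1,1,1,1,1,1,1,1,1,1,1,1,1).

From H_k ≅ ker(∂_k) / im(∂_{k+1}) we obtain:

  H_0: rank C_0 − rank ∂_1 = 9 − 8 = 1, and the invariant factors of ∂_1 are all 1, so H_0 = Z.
  H_1: rank ker ∂_1 − rank ∂_2 = (27 − 8) − 17 = 2, and the invariant factors of ∂_2 are all 1, so H_1 = Z^2.
  H_2: rank ker ∂_2 − rank ∂_3 = (18 − 17) − 0 = 1, and there is no ∂_3, so H_2 = Z.

As a check, the Euler characteristic is 9 − 27 + 18 = 0, which agrees with 1 − 2 + 1 = 0.

Hence the Betti numbers are b_0 = 1, b_1 = 2, b_2 = 1.

b_0 = 1, b_1 = 2, b_2 = 1.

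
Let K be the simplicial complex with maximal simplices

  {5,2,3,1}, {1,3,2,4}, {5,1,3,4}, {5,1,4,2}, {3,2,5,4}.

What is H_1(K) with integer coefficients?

H_1 = 0.

Fix the vertex order 1 < 2 < 3 < 4 < 5 and write every simplex with vertices in increasing order. Then dim K = 3 and the simplices of K are:

  0-simplices (5): [1], [2], [3], [4], [5]
  1-simplices (10): [1,2], [1,3], [1,4], [1,5], [2,3], [2,4], [2,5], [3,4], [3,5], [4,5]
  2-simplices (10): [1,2,3], [1,2,4], [1,2,5], [1,3,4], [1,3,5], [1,4,5], [2,3,4], [2,3,5], [2,4,5], [3,4,5]
  3-simplices (5): [1,2,3,4], [1,2,3,5], [1,2,4,5], [1,3,4,5], [2,3,4,5]

Hence C_0 ≅ Z^5, C_1 ≅ Z^10, C_2 ≅ Z^10, C_3 ≅ Z^5.

Boundary ∂_1: C_1 → C_0 is given by ∂[p,q] = [q] − [p]. For instance
  ∂[3,4] = [4] − [3].
This gives a 5×10 integer matrix of rank 4; reducing to Smith normal form yields diagonal entries (1,1,1,1).

The boundary map ∂_2: C_2 → C_1 maps a triangle to the signed sum of its edges. For instance
  ∂[2,3,4] = [3,4] − [2,4] + [2,3],
  ∂[1,2,4] = [2,4] − [1,4] + [1,2].
The resulting 10×10 matrix has rank 6, and its Smith normal form has invariant factors (1,1,1,1,1,1).

Boundary ∂_3: C_3 → C_2 sends each 3-simplex σ to the alternating sum Σ_i (−1)^i (σ with its i-th vertex removed). For instance
  ∂[1,2,4,5] = [2,4,5] − [1,4,5] + [1,2,5] − [1,2,4],
  ∂[1,2,3,5] = [2,3,5] − [1,3,5] + [1,2,5] − [1,2,3].
The 10×5 boundary matrix has rank 4 and Smith normal form diag(1,1,1,1).

Reading off H_k = ker ∂_k / im ∂_{k+1}:

  H_1: rank ker ∂_1 − rank ∂_2 = (10 − 4) − 6 = 0, and the invariant factors of ∂_2 are all 1, so H_1 ≅ 0.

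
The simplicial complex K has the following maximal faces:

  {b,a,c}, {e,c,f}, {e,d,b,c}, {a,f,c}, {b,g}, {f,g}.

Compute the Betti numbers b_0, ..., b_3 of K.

b_0 = 1, b_1 = 1, b_2 = 0, b_3 = 0.

Fix the vertex order a < b < c < d < e < f < g and write every simplex with vertices in increasing order. Then dim K = 3 and the simplices of K are:

  0-simplices (7): a, b, c, d, e, f, g
  1-simplices (13): ab, ac, af, bc, bd, be, bg, cd, ce, cf, de, ef, fg
  2-simplices (7): abc, acf, bcd, bce, bde, cde, cef
  3-simplices (1): bcde

Hence C_0 ≅ Z^7, C_1 ≅ Z^13, C_2 ≅ Z^7, C_3 ≅ Z^1.

The boundary map ∂_1: C_1 → C_0 maps an edge to its endpoints' difference, ∂[p,q] = q − p. For instance
  ∂cf = f − c.
This gives a 7×13 integer matrix of rank 6; reducing to Smith normal form yields diagonal entries (1,1,1,1,1,1).

Boundary ∂_2: C_2 → C_1 maps a triangle to the signed sum of its edges. For instance
  ∂cef = ef − cf + ce,
  ∂bde = de − be + bd.
The 13×7 boundary matrix has rank 6 and Smith normal form diag(1,1,1,1,1,1).

Boundary ∂_3: C_3 → C_2 sends each 3-simplex σ to the alternating sum Σ_i (−1)^i (σ with its i-th vertex removed). For instance
  ∂bcde = cde − bde + bce − bcd.
The 7×1 boundary matrix has rank 1 and Smith normal form diag(1).

Now H_k = ker ∂_k / im ∂_{k+1}, so:

  H_0: rank C_0 − rank ∂_1 = 7 − 6 = 1, and the invariant factors of ∂_1 are all 1, so H_0 = Z.
  H_1: rank ker ∂_1 − rank ∂_2 = (13 − 6) − 6 = 1, and the invariant factors of ∂_2 are all 1, so H_1 = Z.
  H_2: rank ker ∂_2 − rank ∂_3 = (7 − 6) − 1 = 0, and the invariant factors of ∂_3 are all 1, so H_2 = 0.
  H_3: rank ker ∂_3 − rank ∂_4 = (1 − 1) − 0 = 0, and there is no ∂_4, so H_3 = 0.

As a check, the Euler characteristic is 7 − 13 + 7 − 1 = 0, which agrees with 1 − 1 + 0 − 0 = 0.

Hence the Betti numbers are b_0 = 1, b_1 = 1, b_2 = 0, b_3 = 0.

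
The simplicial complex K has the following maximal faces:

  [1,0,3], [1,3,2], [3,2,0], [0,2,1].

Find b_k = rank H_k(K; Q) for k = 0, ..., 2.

b_0 = 1, b_1 = 0, b_2 = 1.

Take the total order 0 < 1 < 2 < 3 on the vertex set. Then K (dimension 2) consists of the simplices:

  0-simplices (4): [0], [1], [2], [3]
  1-simplices (6): [0,1], [0,2], [0,3], [1,2], [1,3], [2,3]
  2-simplices (4): [0,1,2], [0,1,3], [0,2,3], [1,2,3]

so the chain groups are C_0 ≅ Z^4, C_1 ≅ Z^6, C_2 ≅ Z^4.

The boundary map ∂_1: C_1 → C_0 sends each edge [p,q] (with p < q) to q − p. For instance
  ∂[0,3] = [3] − [0].
As a 4×6 matrix over Z this has rank 3, with invariant factors (1,1,1).

Boundary ∂_2: C_2 → C_1 acts by ∂[p,q,r] = [q,r] − [p,r] + [p,q]. For instance
  ∂[0,1,2] = [1,2] − [0,2] + [0,1],
  ∂[0,2,3] = [2,3] − [0,3] + [0,2].
This gives a 6×4 integer matrix of rank 3; reducing to Smith normal form yields diagonal entries (1,1,1).

Reading off H_k = ker ∂_k / im ∂_{k+1}:

  H_0: rank C_0 − rank ∂_1 = 4 − 3 = 1, and the invariant factors of ∂_1 are all 1, so H_0 = Z.
  H_1: rank ker ∂_1 − rank ∂_2 = (6 − 3) − 3 = 0, and the invariant factors of ∂_2 are all 1, so H_1 = 0.
  H_2: rank ker ∂_2 − rank ∂_3 = (4 − 3) − 0 = 1, and there is no ∂_3, so H_2 = Z.

As a check, the Euler characteristic is 4 − 6 + 4 = 2, which agrees with 1 − 0 + 1 = 2.
(K is a triangulation of the 2-sphere S^2.)

Hence the Betti numbers are b_0 = 1, b_1 = 0, b_2 = 1.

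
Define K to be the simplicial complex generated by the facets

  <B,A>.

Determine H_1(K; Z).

H_1 ≅ 0.

Take the total order A < B on the vertex set. Then K (dimension 1) consists of the simplices:

  0-simplices (2): A, B
  1-simplices (1): AB

Hence C_0 ≅ Z^2, C_1 ≅ Z^1.

The boundary map ∂_1: C_1 → C_0 is given by ∂[p,q] = [q] − [p]. For instance
  ∂AB = B − A.
As a 2×1 matrix over Z this has rank 1, with invariant factors (1).

Now H_k = ker ∂_k / im ∂_{k+1}, so:

  H_1: rank ker ∂_1 − rank ∂_2 = (1 − 1) − 0 = 0, and there is no ∂_2, so H_1 = 0.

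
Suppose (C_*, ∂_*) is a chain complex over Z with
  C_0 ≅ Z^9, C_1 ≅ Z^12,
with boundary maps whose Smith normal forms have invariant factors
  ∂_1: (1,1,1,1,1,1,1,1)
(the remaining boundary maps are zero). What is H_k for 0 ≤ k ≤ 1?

H_0 = Z,  H_1 = Z^4.

H_0: b_0 = 9 − 0 − 8 = 1; torsion from ∂_1 factors > 1: none. So H_0 = Z.
H_1: b_1 = 12 − 8 − 0 = 4; torsion from ∂_2 factors > 1: none. So H_1 = Z^4.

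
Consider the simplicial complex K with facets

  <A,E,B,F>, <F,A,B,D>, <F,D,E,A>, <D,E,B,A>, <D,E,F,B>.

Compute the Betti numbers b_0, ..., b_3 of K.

b_0 = 1, b_1 = 0, b_2 = 0, b_3 = 1.

Take the total order A < B < D < E < F on the vertex set. Then K (dimension 3) consists of the simplices:

  0-simplices (5): A, B, D, E, F
  1-simplices (10): AB, AD, AE, AF, BD, BE, BF, DE, DF, EF
  2-simplices (10): ABD, ABE, ABF, ADE, ADF, AEF, BDE, BDF, BEF, DEF
  3-simplices (5): ABDE, ABDF, ABEF, ADEF, BDEF

so the chain groups are C_0 ≅ Z^5, C_1 ≅ Z^10, C_2 ≅ Z^10, C_3 ≅ Z^5.

The boundary map ∂_1: C_1 → C_0 maps an edge to its endpoints' difference, ∂[p,q] = q − p.
As a 5×10 matrix over Z this has rank 4, with invariant factors (1,1,1,1).

Boundary ∂_2: C_2 → C_1 maps a triangle to the signed sum of its edges. For instance
  ∂ADF = DF − AF + AD,
  ∂BDE = DE − BE + BD.
This gives a 10×10 integer matrix of rank 6; reducing to Smith normal form yields diagonal entries (1,1,1,1,1,1).

∂_3: C_3 → C_2 sends each 3-simplex σ to the alternating sum Σ_i (−1)^i (σ with its i-th vertex removed). For instance
  ∂ABDF = BDF − ADF + ABF − ABD,
  ∂ABEF = BEF − AEF + ABF − ABE.
As a 10×5 matrix over Z this has rank 4, with invariant factors (1,1,1,1).

From H_k ≅ ker(∂_k) / im(∂_{k+1}) we obtain:

  H_0: rank C_0 − rank ∂_1 = 5 − 4 = 1, and the invariant factors of ∂_1 are all 1, so H_0 ≅ Z.
  H_1: rank ker ∂_1 − rank ∂_2 = (10 − 4) − 6 = 0, and the invariant factors of ∂_2 are all 1, so H_1 ≅ 0.
  H_2: rank ker ∂_2 − rank ∂_3 = (10 − 6) − 4 = 0, and the invariant factors of ∂_3 are all 1, so H_2 ≅ 0.
  H_3: rank ker ∂_3 − rank ∂_4 = (5 − 4) − 0 = 1, and there is no ∂_4, so H_3 ≅ Z.

(K is a triangulation of the 3-sphere S^3.)

Hence the Betti numbers are b_0 = 1, b_1 = 0, b_2 = 0, b_3 = 1.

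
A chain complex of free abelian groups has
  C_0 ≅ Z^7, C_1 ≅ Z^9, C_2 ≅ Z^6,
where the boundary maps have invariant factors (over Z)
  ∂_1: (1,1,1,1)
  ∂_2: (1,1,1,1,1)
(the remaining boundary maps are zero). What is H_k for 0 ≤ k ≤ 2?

H_0: b_0 = 7 − 0 − 4 = 3; torsion from ∂_1 factors > 1: none. So H_0 = Z^3.
H_1: b_1 = 9 − 4 − 5 = 0; torsion from ∂_2 factors > 1: none. So H_1 = 0.
H_2: b_2 = 6 − 5 − 0 = 1; torsion from ∂_3 factors > 1: none. So H_2 = Z.

H_0 = Z^3,  H_1 = 0,  H_2 = Z.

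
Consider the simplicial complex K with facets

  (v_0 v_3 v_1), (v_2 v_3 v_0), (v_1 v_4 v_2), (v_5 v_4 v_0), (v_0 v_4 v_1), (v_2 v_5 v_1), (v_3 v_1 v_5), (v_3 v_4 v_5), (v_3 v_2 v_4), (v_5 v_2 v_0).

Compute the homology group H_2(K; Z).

We work with the vertex ordering v_0 < v_1 < v_2 < v_3 < v_4 < v_5. The simplices of K, each written with vertices in increasing order, are:

  0-simplices (6): [v_0], [v_1], [v_2], [v_3], [v_4], [v_5]
  1-simplices (15): (15 of them)
  2-simplices (10): [v_0,v_1,v_3], [v_0,v_1,v_4], [v_0,v_2,v_3], [v_0,v_2,v_5], [v_0,v_4,v_5], [v_1,v_2,v_4], [v_1,v_2,v_5], [v_1,v_3,v_5], [v_2,v_3,v_4], [v_3,v_4,v_5]

Hence C_0 ≅ Z^6, C_1 ≅ Z^15, C_2 ≅ Z^10.

Boundary ∂_1: C_1 → C_0 is given by ∂[p,q] = [q] − [p].
The resulting 6×15 matrix has rank 5, and its Smith normal form has invariant factors (1,1,1,1,1).

Boundary ∂_2: C_2 → C_1 acts by ∂[p,q,r] = [q,r] − [p,r] + [p,q]. For instance
  ∂[v_0,v_4,v_5] = [v_4,v_5] − [v_0,v_5] + [v_0,v_4],
  ∂[v_0,v_1,v_4] = [v_1,v_4] − [v_0,v_4] + [v_0,v_1].
The resulting 15×10 matrix has rank 10, and its Smith normal form has invariant factors (1,1,1,1,1,1,1,1,1,2).

Computing H_k = (kernel of ∂_k) / (image of ∂_{k+1}):

  H_2: rank ker ∂_2 − rank ∂_3 = (10 − 10) − 0 = 0, and there is no ∂_3, so H_2 ≅ 0.

H_2 ≅ 0.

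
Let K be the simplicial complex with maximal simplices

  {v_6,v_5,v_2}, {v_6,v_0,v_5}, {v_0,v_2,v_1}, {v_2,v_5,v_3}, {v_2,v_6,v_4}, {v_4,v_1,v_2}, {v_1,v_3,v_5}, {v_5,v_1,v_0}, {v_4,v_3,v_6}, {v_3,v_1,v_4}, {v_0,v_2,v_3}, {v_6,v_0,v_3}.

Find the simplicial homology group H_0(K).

H_0 ≅ Z.

We work with the vertex ordering v_0 < v_1 < v_2 < v_3 < v_4 < v_5 < v_6. The simplices of K, each written with vertices in increasing order, are:

  0-simplices (7): [v_0], [v_1], [v_2], [v_3], [v_4], [v_5], [v_6]
  1-simplices (18): (18 of them)
  2-simplices (12): (12 of them)

Hence C_0 ≅ Z^7, C_1 ≅ Z^18, C_2 ≅ Z^12.

∂_1: C_1 → C_0 is given by ∂[p,q] = [q] − [p]. For instance
  ∂[v_3,v_6] = [v_6] − [v_3].
As a 7×18 matrix over Z this has rank 6, with invariant factors (1,1,1,1,1,1).

The boundary map ∂_2: C_2 → C_1 maps a triangle to the signed sum of its edges. For instance
  ∂[v_1,v_3,v_4] = [v_3,v_4] − [v_1,v_4] + [v_1,v_3],
  ∂[v_1,v_3,v_5] = [v_3,v_5] − [v_1,v_5] + [v_1,v_3].
The resulting 18×12 matrix has rank 12, and its Smith normal form has invariant factors (1,1,1,1,1,1,1,1,1,1,1,2).

Computing H_k = (kernel of ∂_k) / (image of ∂_{k+1}):

  H_0: rank C_0 − rank ∂_1 = 7 − 6 = 1, and the invariant factors of ∂_1 are all 1, so H_0 ≅ Z.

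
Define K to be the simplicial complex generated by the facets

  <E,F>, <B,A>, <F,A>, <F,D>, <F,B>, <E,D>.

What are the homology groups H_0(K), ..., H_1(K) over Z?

H_0 = Z,  H_1 = Z^2.

Order the vertices as A < B < D < E < F. Listing each simplex with vertices in this order, K has dimension 1 with simplices:

  0-simplices (5): A, B, D, E, F
  1-simplices (6): AB, AF, BF, DE, DF, EF

so the chain groups are C_0 ≅ Z^5, C_1 ≅ Z^6.

The boundary map ∂_1: C_1 → C_0 maps an edge to its endpoints' difference, ∂[p,q] = q − p. For instance
  ∂DF = F − D.
The resulting 5×6 matrix has rank 4, and its Smith normal form has invariant factors (1,1,1,1).

Now H_k = ker ∂_k / im ∂_{k+1}, so:

  H_0: rank C_0 − rank ∂_1 = 5 − 4 = 1, and the invariant factors of ∂_1 are all 1, so H_0 = Z.
  H_1: rank ker ∂_1 − rank ∂_2 = (6 − 4) − 0 = 2, and there is no ∂_2, so H_1 = Z^2.

(K is a triangulation of a wedge of 2 circles.)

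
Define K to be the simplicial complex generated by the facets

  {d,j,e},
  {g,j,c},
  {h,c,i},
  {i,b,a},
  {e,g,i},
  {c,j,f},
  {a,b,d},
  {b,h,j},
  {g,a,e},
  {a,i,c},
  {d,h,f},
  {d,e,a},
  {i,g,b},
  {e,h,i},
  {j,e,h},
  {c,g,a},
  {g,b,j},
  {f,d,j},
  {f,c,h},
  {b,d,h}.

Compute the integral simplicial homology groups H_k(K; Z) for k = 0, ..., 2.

Take the total order a < b < c < d < e < f < g < h < i < j on the vertex set. Then K (dimension 2) consists of the simplices:

  0-simplices (10): a, b, c, d, e, f, g, h, i, j
  1-simplices (30): ab, ac, ad, ae, ag, ai, bd, bg, bh, bi, bj, cf, cg, ch, ci, cj, de, df, dh, dj, eg, eh, ei, ej, fh, fj, gi, gj, hi, hj
  2-simplices (20): abd, abi, acg, aci, ade, aeg, bdh, bgi, bgj, bhj, cfh, cfj, cgj, chi, dej, dfh, dfj, egi, ehi, ehj

so the chain groups are C_0 ≅ Z^10, C_1 ≅ Z^30, C_2 ≅ Z^20.

The boundary map ∂_1: C_1 → C_0 sends each edge [p,q] (with p < q) to q − p.
As a 10×30 matrix over Z this has rank 9, with invariant factors (1,1,1,1,1,1,1,1,1).

The boundary map ∂_2: C_2 → C_1 sends each 2-simplex [p,q,r] to [q,r] − [p,r] + [p,q]. For instance
  ∂dfj = fj − dj + df,
  ∂dfh = fh − dh + df.
The 30×20 boundary matrix has rank 20 and Smith normal form diag(1,1,1,1,1,1,1,1,1,1,1,1,1,1,1,1,1,1,1,2).

Computing H_k = (kernel of ∂_k) / (image of ∂_{k+1}):

  H_0: rank C_0 − rank ∂_1 = 10 − 9 = 1, and the invariant factors of ∂_1 are all 1, so H_0 ≅ Z.
  H_1: rank ker ∂_1 − rank ∂_2 = (30 − 9) − 20 = 1, and ∂_2 has invariant factor 2 > 1, so H_1 ≅ Z × Z/2.
  H_2: rank ker ∂_2 − rank ∂_3 = (20 − 20) − 0 = 0, and there is no ∂_3, so H_2 ≅ 0.

(K is a triangulation of the Klein bottle.)

H_0 = Z,  H_1 = Z × Z/2,  H_2 = 0.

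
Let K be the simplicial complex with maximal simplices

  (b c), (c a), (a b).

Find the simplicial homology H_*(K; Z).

H_0 = Z,  H_1 = Z.

We work with the vertex ordering a < b < c. The simplices of K, each written with vertices in increasing order, are:

  0-simplices (3): a, b, c
  1-simplices (3): ab, ac, bc

giving chain groups C_0 ≅ Z^3, C_1 ≅ Z^3.

∂_1: C_1 → C_0 maps an edge to its endpoints' difference, ∂[p,q] = q − p.
The 3×3 boundary matrix has rank 2 and Smith normal form diag(1,1).

Computing H_k = (kernel of ∂_k) / (image of ∂_{k+1}):

  H_0: rank C_0 − rank ∂_1 = 3 − 2 = 1, and the invariant factors of ∂_1 are all 1, so H_0 ≅ Z.
  H_1: rank ker ∂_1 − rank ∂_2 = (3 − 2) − 0 = 1, and there is no ∂_2, so H_1 ≅ Z.

(K is a triangulation of the circle S^1.)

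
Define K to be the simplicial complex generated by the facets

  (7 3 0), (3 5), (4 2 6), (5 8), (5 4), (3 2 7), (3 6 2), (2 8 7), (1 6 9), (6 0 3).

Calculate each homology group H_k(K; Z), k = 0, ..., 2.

H_0 = Z,  H_1 = Z^2,  H_2 = 0.

Order the vertices as 0 < 1 < 2 < 3 < 4 < 5 < 6 < 7 < 8 < 9. Listing each simplex with vertices in this order, K has dimension 2 with simplices:

  0-simplices (10): [0], [1], [2], [3], [4], [5], [6], [7], [8], [9]
  1-simplices (18): [0,3], [0,6], [0,7], [1,6], [1,9], [2,3], [2,4], [2,6], [2,7], [2,8], [3,5], [3,6], [3,7], [4,5], [4,6], [5,8], [6,9], [7,8]
  2-simplices (7): [0,3,6], [0,3,7], [1,6,9], [2,3,6], [2,3,7], [2,4,6], [2,7,8]

giving chain groups C_0 ≅ Z^10, C_1 ≅ Z^18, C_2 ≅ Z^7.

The boundary map ∂_1: C_1 → C_0 is given by ∂[p,q] = [q] − [p].
The 10×18 boundary matrix has rank 9 and Smith normal form diag(1,1,1,1,1,1,1,1,1).

The boundary map ∂_2: C_2 → C_1 sends each 2-simplex [p,q,r] to [q,r] − [p,r] + [p,q]. For instance
  ∂[1,6,9] = [6,9] − [1,9] + [1,6],
  ∂[0,3,7] = [3,7] − [0,7] + [0,3].
The resulting 18×7 matrix has rank 7, and its Smith normal form has invariant factors (1,1,1,1,1,1,1).

Reading off H_k = ker ∂_k / im ∂_{k+1}:

  H_0: rank C_0 − rank ∂_1 = 10 − 9 = 1, and the invariant factors of ∂_1 are all 1, so H_0 ≅ Z.
  H_1: rank ker ∂_1 − rank ∂_2 = (18 − 9) − 7 = 2, and the invariant factors of ∂_2 are all 1, so H_1 ≅ Z^2.
  H_2: rank ker ∂_2 − rank ∂_3 = (7 − 7) − 0 = 0, and there is no ∂_3, so H_2 ≅ 0.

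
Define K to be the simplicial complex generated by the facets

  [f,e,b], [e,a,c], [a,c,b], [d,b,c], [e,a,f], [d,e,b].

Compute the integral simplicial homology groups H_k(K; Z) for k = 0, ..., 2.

Take the total order a < b < c < d < e < f on the vertex set. Then K (dimension 2) consists of the simplices:

  0-simplices (6): a, b, c, d, e, f
  1-simplices (12): ab, ac, ae, af, bc, bd, be, bf, cd, ce, de, ef
  2-simplices (6): abc, ace, aef, bcd, bde, bef

giving chain groups C_0 ≅ Z^6, C_1 ≅ Z^12, C_2 ≅ Z^6.

∂_1: C_1 → C_0 maps an edge to its endpoints' difference, ∂[p,q] = q − p. For instance
  ∂af = f − a.
The 6×12 boundary matrix has rank 5 and Smith normal form diag(1,1,1,1,1).

Boundary ∂_2: C_2 → C_1 sends each 2-simplex [p,q,r] to [q,r] − [p,r] + [p,q]. For instance
  ∂bde = de − be + bd,
  ∂aef = ef − af + ae.
The 12×6 boundary matrix has rank 6 and Smith normal form diag(1,1,1,1,1,1).

Computing H_k = (kernel of ∂_k) / (image of ∂_{k+1}):

  H_0: rank C_0 − rank ∂_1 = 6 − 5 = 1, and the invariant factors of ∂_1 are all 1, so H_0 = Z.
  H_1: rank ker ∂_1 − rank ∂_2 = (12 − 5) − 6 = 1, and the invariant factors of ∂_2 are all 1, so H_1 = Z.
  H_2: rank ker ∂_2 − rank ∂_3 = (6 − 6) − 0 = 0, and there is no ∂_3, so H_2 = 0.

As a check, the Euler characteristic is 6 − 12 + 6 = 0, which agrees with 1 − 1 + 0 = 0.

H_0 ≅ Z,  H_1 ≅ Z,  H_2 = 0.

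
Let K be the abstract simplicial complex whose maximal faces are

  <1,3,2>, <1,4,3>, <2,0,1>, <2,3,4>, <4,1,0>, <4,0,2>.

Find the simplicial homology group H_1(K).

H_1 ≅ 0.

Take the total order 0 < 1 < 2 < 3 < 4 on the vertex set. Then K (dimension 2) consists of the simplices:

  0-simplices (5): [0], [1], [2], [3], [4]
  1-simplices (9): [0,1], [0,2], [0,4], [1,2], [1,3], [1,4], [2,3], [2,4], [3,4]
  2-simplices (6): [0,1,2], [0,1,4], [0,2,4], [1,2,3], [1,3,4], [2,3,4]

so the chain groups are C_0 ≅ Z^5, C_1 ≅ Z^9, C_2 ≅ Z^6.

∂_1: C_1 → C_0 is given by ∂[p,q] = [q] − [p]. For instance
  ∂[2,3] = [3] − [2].
The 5×9 boundary matrix has rank 4 and Smith normal form diag(1,1,1,1).

∂_2: C_2 → C_1 acts by ∂[p,q,r] = [q,r] − [p,r] + [p,q]. For instance
  ∂[1,2,3] = [2,3] − [1,3] + [1,2],
  ∂[2,3,4] = [3,4] − [2,4] + [2,3].
This gives a 9×6 integer matrix of rank 5; reducing to Smith normal form yields diagonal entries (1,1,1,1,1).

From H_k ≅ ker(∂_k) / im(∂_{k+1}) we obtain:

  H_1: rank ker ∂_1 − rank ∂_2 = (9 − 4) − 5 = 0, and the invariant factors of ∂_2 are all 1, so H_1 ≅ 0.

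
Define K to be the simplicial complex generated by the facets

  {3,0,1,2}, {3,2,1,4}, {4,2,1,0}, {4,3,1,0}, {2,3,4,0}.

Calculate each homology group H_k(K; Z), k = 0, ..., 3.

Fix the vertex order 0 < 1 < 2 < 3 < 4 and write every simplex with vertices in increasing order. Then dim K = 3 and the simplices of K are:

  0-simplices (5): [0], [1], [2], [3], [4]
  1-simplices (10): [0,1], [0,2], [0,3], [0,4], [1,2], [1,3], [1,4], [2,3], [2,4], [3,4]
  2-simplices (10): [0,1,2], [0,1,3], [0,1,4], [0,2,3], [0,2,4], [0,3,4], [1,2,3], [1,2,4], [1,3,4], [2,3,4]
  3-simplices (5): [0,1,2,3], [0,1,2,4], [0,1,3,4], [0,2,3,4], [1,2,3,4]

giving chain groups C_0 ≅ Z^5, C_1 ≅ Z^10, C_2 ≅ Z^10, C_3 ≅ Z^5.

Boundary ∂_1: C_1 → C_0 maps an edge to its endpoints' difference, ∂[p,q] = q − p. For instance
  ∂[1,3] = [3] − [1].
This gives a 5×10 integer matrix of rank 4; reducing to Smith normal form yields diagonal entries (1,1,1,1).

The boundary map ∂_2: C_2 → C_1 maps a triangle to the signed sum of its edges. For instance
  ∂[1,2,3] = [2,3] − [1,3] + [1,2],
  ∂[1,3,4] = [3,4] − [1,4] + [1,3].
The 10×10 boundary matrix has rank 6 and Smith normal form diag(1,1,1,1,1,1).

The boundary map ∂_3: C_3 → C_2 sends each 3-simplex σ to the alternating sum Σ_i (−1)^i (σ with its i-th vertex removed). For instance
  ∂[0,1,2,3] = [1,2,3] − [0,2,3] + [0,1,3] − [0,1,2],
  ∂[1,2,3,4] = [2,3,4] − [1,3,4] + [1,2,4] − [1,2,3].
This gives a 10×5 integer matrix of rank 4; reducing to Smith normal form yields diagonal entries (1,1,1,1).

Now H_k = ker ∂_k / im ∂_{k+1}, so:

  H_0: rank C_0 − rank ∂_1 = 5 − 4 = 1, and the invariant factors of ∂_1 are all 1, so H_0 ≅ Z.
  H_1: rank ker ∂_1 − rank ∂_2 = (10 − 4) − 6 = 0, and the invariant factors of ∂_2 are all 1, so H_1 ≅ 0.
  H_2: rank ker ∂_2 − rank ∂_3 = (10 − 6) − 4 = 0, and the invariant factors of ∂_3 are all 1, so H_2 ≅ 0.
  H_3: rank ker ∂_3 − rank ∂_4 = (5 − 4) − 0 = 1, and there is no ∂_4, so H_3 ≅ Z.

H_0 ≅ Z,  H_1 = 0,  H_2 = 0,  H_3 ≅ Z.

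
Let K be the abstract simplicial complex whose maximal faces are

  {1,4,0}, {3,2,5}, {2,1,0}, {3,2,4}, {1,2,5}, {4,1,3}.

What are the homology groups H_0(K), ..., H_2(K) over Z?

Order the vertices as 0 < 1 < 2 < 3 < 4 < 5. Listing each simplex with vertices in this order, K has dimension 2 with simplices:

  0-simplices (6): [0], [1], [2], [3], [4], [5]
  1-simplices (12): [0,1], [0,2], [0,4], [1,2], [1,3], [1,4], [1,5], [2,3], [2,4], [2,5], [3,4], [3,5]
  2-simplices (6): [0,1,2], [0,1,4], [1,2,5], [1,3,4], [2,3,4], [2,3,5]

so the chain groups are C_0 ≅ Z^6, C_1 ≅ Z^12, C_2 ≅ Z^6.

The boundary map ∂_1: C_1 → C_0 maps an edge to its endpoints' difference, ∂[p,q] = q − p. For instance
  ∂[1,2] = [2] − [1].
The 6×12 boundary matrix has rank 5 and Smith normal form diag(1,1,1,1,1).

∂_2: C_2 → C_1 maps a triangle to the signed sum of its edges. For instance
  ∂[2,3,5] = [3,5] − [2,5] + [2,3],
  ∂[1,2,5] = [2,5] − [1,5] + [1,2].
The 12×6 boundary matrix has rank 6 and Smith normal form diag(1,1,1,1,1,1).

Reading off H_k = ker ∂_k / im ∂_{k+1}:

  H_0: rank C_0 − rank ∂_1 = 6 − 5 = 1, and the invariant factors of ∂_1 are all 1, so H_0 ≅ Z.
  H_1: rank ker ∂_1 − rank ∂_2 = (12 − 5) − 6 = 1, and the invariant factors of ∂_2 are all 1, so H_1 ≅ Z.
  H_2: rank ker ∂_2 − rank ∂_3 = (6 − 6) − 0 = 0, and there is no ∂_3, so H_2 ≅ 0.

H_0 = Z,  H_1 = Z,  H_2 = 0.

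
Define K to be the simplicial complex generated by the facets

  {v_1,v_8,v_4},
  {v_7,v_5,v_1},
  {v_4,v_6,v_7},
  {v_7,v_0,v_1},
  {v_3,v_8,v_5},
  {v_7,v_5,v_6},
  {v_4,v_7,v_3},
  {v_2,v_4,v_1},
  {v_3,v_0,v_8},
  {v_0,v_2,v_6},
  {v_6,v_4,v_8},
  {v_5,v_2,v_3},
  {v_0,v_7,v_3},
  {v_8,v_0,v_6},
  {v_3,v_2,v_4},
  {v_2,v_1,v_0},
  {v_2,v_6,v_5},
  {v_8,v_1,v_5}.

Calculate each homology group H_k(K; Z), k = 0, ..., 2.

Take the total order v_0 < v_1 < v_2 < v_3 < v_4 < v_5 < v_6 < v_7 < v_8 on the vertex set. Then K (dimension 2) consists of the simplices:

  0-simplices (9): [v_0], [v_1], [v_2], [v_3], [v_4], [v_5], [v_6], [v_7], [v_8]
  1-simplices (27): (27 of them)
  2-simplices (18): (18 of them)

so the chain groups are C_0 ≅ Z^9, C_1 ≅ Z^27, C_2 ≅ Z^18.

The boundary map ∂_1: C_1 → C_0 is given by ∂[p,q] = [q] − [p]. For instance
  ∂[v_0,v_7] = [v_7] − [v_0].
This gives a 9×27 integer matrix of rank 8; reducing to Smith normal form yields diagonal entries (1,1,1,1,1,1,1,1).

Boundary ∂_2: C_2 → C_1 acts by ∂[p,q,r] = [q,r] − [p,r] + [p,q]. For instance
  ∂[v_3,v_4,v_7] = [v_4,v_7] − [v_3,v_7] + [v_3,v_4],
  ∂[v_1,v_5,v_7] = [v_5,v_7] − [v_1,v_7] + [v_1,v_5].
The 27×18 boundary matrix has rank 17 and Smith normal form diag(1,1,1,1,1,1,1,1,1,1,1,1,1,1,1,1,1).

Now H_k = ker ∂_k / im ∂_{k+1}, so:

  H_0: rank C_0 − rank ∂_1 = 9 − 8 = 1, and the invariant factors of ∂_1 are all 1, so H_0 = Z.
  H_1: rank ker ∂_1 − rank ∂_2 = (27 − 8) − 17 = 2, and the invariant factors of ∂_2 are all 1, so H_1 = Z^2.
  H_2: rank ker ∂_2 − rank ∂_3 = (18 − 17) − 0 = 1, and there is no ∂_3, so H_2 = Z.

(K is a triangulation of the torus T^2.)

H_0 ≅ Z,  H_1 ≅ Z^2,  H_2 ≅ Z.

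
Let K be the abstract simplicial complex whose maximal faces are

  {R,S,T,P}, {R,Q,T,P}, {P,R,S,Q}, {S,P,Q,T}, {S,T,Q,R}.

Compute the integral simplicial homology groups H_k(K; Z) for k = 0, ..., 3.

H_0 = Z,  H_1 = 0,  H_2 = 0,  H_3 = Z.

Fix the vertex order P < Q < R < S < T and write every simplex with vertices in increasing order. Then dim K = 3 and the simplices of K are:

  0-simplices (5): P, Q, R, S, T
  1-simplices (10): PQ, PR, PS, PT, QR, QS, QT, RS, RT, ST
  2-simplices (10): PQR, PQS, PQT, PRS, PRT, PST, QRS, QRT, QST, RST
  3-simplices (5): PQRS, PQRT, PQST, PRST, QRST

Hence C_0 ≅ Z^5, C_1 ≅ Z^10, C_2 ≅ Z^10, C_3 ≅ Z^5.

Boundary ∂_1: C_1 → C_0 is given by ∂[p,q] = [q] − [p]. For instance
  ∂PT = T − P.
As a 5×10 matrix over Z this has rank 4, with invariant factors (1,1,1,1).

Boundary ∂_2: C_2 → C_1 acts by ∂[p,q,r] = [q,r] − [p,r] + [p,q]. For instance
  ∂PRS = RS − PS + PR,
  ∂PQT = QT − PT + PQ.
This gives a 10×10 integer matrix of rank 6; reducing to Smith normal form yields diagonal entries (1,1,1,1,1,1).

The boundary map ∂_3: C_3 → C_2 sends each 3-simplex σ to the alternating sum Σ_i (−1)^i (σ with its i-th vertex removed). For instance
  ∂QRST = RST − QST + QRT − QRS,
  ∂PQST = QST − PST + PQT − PQS.
As a 10×5 matrix over Z this has rank 4, with invariant factors (1,1,1,1).

From H_k ≅ ker(∂_k) / im(∂_{k+1}) we obtain:

  H_0: rank C_0 − rank ∂_1 = 5 − 4 = 1, and the invariant factors of ∂_1 are all 1, so H_0 ≅ Z.
  H_1: rank ker ∂_1 − rank ∂_2 = (10 − 4) − 6 = 0, and the invariant factors of ∂_2 are all 1, so H_1 ≅ 0.
  H_2: rank ker ∂_2 − rank ∂_3 = (10 − 6) − 4 = 0, and the invariant factors of ∂_3 are all 1, so H_2 ≅ 0.
  H_3: rank ker ∂_3 − rank ∂_4 = (5 − 4) − 0 = 1, and there is no ∂_4, so H_3 ≅ Z.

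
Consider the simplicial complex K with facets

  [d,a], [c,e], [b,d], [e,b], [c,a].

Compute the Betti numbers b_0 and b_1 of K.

b_0 = 1, b_1 = 1.

Order the vertices as a < b < c < d < e. Listing each simplex with vertices in this order, K has dimension 1 with simplices:

  0-simplices (5): a, b, c, d, e
  1-simplices (5): ac, ad, bd, be, ce

so the chain groups are C_0 ≅ Z^5, C_1 ≅ Z^5.

Boundary ∂_1: C_1 → C_0 is given by ∂[p,q] = [q] − [p]. For instance
  ∂be = e − b.
The 5×5 boundary matrix has rank 4 and Smith normal form diag(1,1,1,1).

Computing H_k = (kernel of ∂_k) / (image of ∂_{k+1}):

  H_0: rank C_0 − rank ∂_1 = 5 − 4 = 1, and the invariant factors of ∂_1 are all 1, so H_0 ≅ Z.
  H_1: rank ker ∂_1 − rank ∂_2 = (5 − 4) − 0 = 1, and there is no ∂_2, so H_1 ≅ Z.

Hence the Betti numbers are b_0 = 1, b_1 = 1.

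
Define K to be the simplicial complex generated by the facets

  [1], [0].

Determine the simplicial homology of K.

H_0 ≅ Z^2.

K has 2 vertices.
rank ∂_0 = 0, rank ∂_1 = 0 ⇒ b_0 = 2 − 0 − 0 = 2. So H_0 ≅ Z^2.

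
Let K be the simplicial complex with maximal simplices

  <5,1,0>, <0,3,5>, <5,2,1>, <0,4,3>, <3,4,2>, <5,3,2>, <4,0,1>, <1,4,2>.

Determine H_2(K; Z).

H_2 ≅ Z.

Fix the vertex order 0 < 1 < 2 < 3 < 4 < 5 and write every simplex with vertices in increasing order. Then dim K = 2 and the simplices of K are:

  0-simplices (6): [0], [1], [2], [3], [4], [5]
  1-simplices (12): [0,1], [0,3], [0,4], [0,5], [1,2], [1,4], [1,5], [2,3], [2,4], [2,5], [3,4], [3,5]
  2-simplices (8): [0,1,4], [0,1,5], [0,3,4], [0,3,5], [1,2,4], [1,2,5], [2,3,4], [2,3,5]

giving chain groups C_0 ≅ Z^6, C_1 ≅ Z^12, C_2 ≅ Z^8.

∂_1: C_1 → C_0 is given by ∂[p,q] = [q] − [p]. For instance
  ∂[0,5] = [5] − [0].
This gives a 6×12 integer matrix of rank 5; reducing to Smith normal form yields diagonal entries (1,1,1,1,1).

Boundary ∂_2: C_2 → C_1 sends each 2-simplex [p,q,r] to [q,r] − [p,r] + [p,q]. For instance
  ∂[1,2,4] = [2,4] − [1,4] + [1,2],
  ∂[1,2,5] = [2,5] − [1,5] + [1,2].
As a 12×8 matrix over Z this has rank 7, with invariant factors (1,1,1,1,1,1,1).

Now H_k = ker ∂_k / im ∂_{k+1}, so:

  H_2: rank ker ∂_2 − rank ∂_3 = (8 − 7) − 0 = 1, and there is no ∂_3, so H_2 ≅ Z.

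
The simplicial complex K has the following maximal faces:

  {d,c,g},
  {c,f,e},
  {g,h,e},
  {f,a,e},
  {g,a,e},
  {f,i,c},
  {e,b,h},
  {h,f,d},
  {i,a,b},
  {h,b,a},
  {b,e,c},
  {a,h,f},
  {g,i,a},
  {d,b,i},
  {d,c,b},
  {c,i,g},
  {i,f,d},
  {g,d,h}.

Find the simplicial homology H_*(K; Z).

H_0 = Z,  H_1 = Z ⊕ Z/2,  H_2 = 0.

Fix the vertex order a < b < c < d < e < f < g < h < i and write every simplex with vertices in increasing order. Then dim K = 2 and the simplices of K are:

  0-simplices (9): a, b, c, d, e, f, g, h, i
  1-simplices (27): ab, ae, af, ag, ah, ai, bc, bd, be, bh, bi, cd, ce, cf, cg, ci, df, dg, dh, di, ef, eg, eh, fh, fi, gh, gi
  2-simplices (18): abh, abi, aef, aeg, afh, agi, bcd, bce, bdi, beh, cdg, cef, cfi, cgi, dfh, dfi, dgh, egh

giving chain groups C_0 ≅ Z^9, C_1 ≅ Z^27, C_2 ≅ Z^18.

The boundary map ∂_1: C_1 → C_0 maps an edge to its endpoints' difference, ∂[p,q] = q − p. For instance
  ∂bi = i − b.
The 9×27 boundary matrix has rank 8 and Smith normal form diag(1,1,1,1,1,1,1,1).

Boundary ∂_2: C_2 → C_1 maps a triangle to the signed sum of its edges. For instance
  ∂beh = eh − bh + be,
  ∂dfi = fi − di + df.
The resulting 27×18 matrix has rank 18, and its Smith normal form has invariant factors (1,1,1,1,1,1,1,1,1,1,1,1,1,1,1,1,1,2).

From H_k ≅ ker(∂_k) / im(∂_{k+1}) we obtain:

  H_0: rank C_0 − rank ∂_1 = 9 − 8 = 1, and the invariant factors of ∂_1 are all 1, so H_0 ≅ Z.
  H_1: rank ker ∂_1 − rank ∂_2 = (27 − 8) − 18 = 1, and ∂_2 has invariant factor 2 > 1, so H_1 ≅ Z ⊕ Z/2.
  H_2: rank ker ∂_2 − rank ∂_3 = (18 − 18) − 0 = 0, and there is no ∂_3, so H_2 ≅ 0.

As a check, the Euler characteristic is 9 − 27 + 18 = 0, which agrees with 1 − 1 + 0 = 0.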